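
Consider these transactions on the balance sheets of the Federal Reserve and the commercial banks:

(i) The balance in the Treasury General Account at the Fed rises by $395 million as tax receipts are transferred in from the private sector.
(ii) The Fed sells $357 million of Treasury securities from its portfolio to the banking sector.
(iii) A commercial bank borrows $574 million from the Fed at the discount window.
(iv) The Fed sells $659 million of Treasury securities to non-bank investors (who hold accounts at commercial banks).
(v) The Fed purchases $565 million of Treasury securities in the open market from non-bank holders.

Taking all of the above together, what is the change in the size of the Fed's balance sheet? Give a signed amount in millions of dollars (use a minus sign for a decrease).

+$123 million

Fed balance sheet:
  Assets:      Securities −$451M, Loans to banks +$574M
  Liabilities: Bank reserves −$272M, Government deposits +$395M
Commercial banking system:
  Assets:      Reserves at CB −$272M, Securities +$357M
  Liabilities: Checkable deposits −$489M, Borrowings from CB +$574M
Change in total Fed assets = +$123 million.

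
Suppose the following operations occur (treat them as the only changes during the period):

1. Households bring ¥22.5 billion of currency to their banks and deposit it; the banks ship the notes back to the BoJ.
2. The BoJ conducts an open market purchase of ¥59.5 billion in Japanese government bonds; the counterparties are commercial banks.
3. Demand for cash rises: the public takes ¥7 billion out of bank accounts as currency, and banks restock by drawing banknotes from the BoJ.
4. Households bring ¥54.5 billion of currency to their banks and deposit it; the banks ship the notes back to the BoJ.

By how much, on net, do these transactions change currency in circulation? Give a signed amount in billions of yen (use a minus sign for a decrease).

-¥70 billion

Currency deposit ¥22.5 billion: notes return to the central bank → −¥22.5B.
OMO purchase (from banks) ¥59.5 billion: no currency enters or leaves circulation → 0.
Currency withdrawal ¥7 billion: notes leave the central bank → +¥7B.
Currency deposit ¥54.5 billion: notes return to the central bank → −¥54.5B.
Net: −22.5 + 0 + 7 − 54.5 = -¥70 billion.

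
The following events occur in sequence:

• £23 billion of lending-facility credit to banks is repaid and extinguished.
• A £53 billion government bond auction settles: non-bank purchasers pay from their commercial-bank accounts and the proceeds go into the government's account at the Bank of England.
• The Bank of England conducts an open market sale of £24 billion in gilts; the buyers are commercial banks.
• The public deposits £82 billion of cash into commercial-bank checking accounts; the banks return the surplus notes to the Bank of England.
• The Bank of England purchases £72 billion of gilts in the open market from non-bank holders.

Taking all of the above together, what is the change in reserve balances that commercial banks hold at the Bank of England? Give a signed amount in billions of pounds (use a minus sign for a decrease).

+£54 billion

Discount-window repayment £23 billion: repayment is debited from reserves → −£23B.
Government account inflow £53 billion: funds move from bank reserves into the government account → −£53B.
OMO sale (to banks) £24 billion: the buying banks pay out of their reserve balances → −£24B.
Currency deposit £82 billion: returned notes are swapped for reserve credit → +£82B.
Asset purchase (from non-banks) £72 billion: the Bank of England pays by crediting reserve accounts → +£72B.
Net: −23 − 53 − 24 + 82 + 72 = +£54 billion.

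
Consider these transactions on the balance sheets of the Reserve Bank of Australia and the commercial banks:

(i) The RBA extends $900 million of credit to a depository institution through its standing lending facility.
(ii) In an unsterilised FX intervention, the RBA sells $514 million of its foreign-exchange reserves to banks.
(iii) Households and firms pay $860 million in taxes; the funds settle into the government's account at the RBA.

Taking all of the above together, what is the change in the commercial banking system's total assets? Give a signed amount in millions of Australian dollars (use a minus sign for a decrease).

+$40 million

RBA balance sheet:
  Assets:      Loans to banks +$900M, Foreign assets −$514M
  Liabilities: Bank reserves −$474M, Government deposits +$860M
Commercial banking system:
  Assets:      Reserves at CB −$474M, Foreign assets +$514M
  Liabilities: Checkable deposits −$860M, Borrowings from CB +$900M
Change in total bank assets = +$40 million.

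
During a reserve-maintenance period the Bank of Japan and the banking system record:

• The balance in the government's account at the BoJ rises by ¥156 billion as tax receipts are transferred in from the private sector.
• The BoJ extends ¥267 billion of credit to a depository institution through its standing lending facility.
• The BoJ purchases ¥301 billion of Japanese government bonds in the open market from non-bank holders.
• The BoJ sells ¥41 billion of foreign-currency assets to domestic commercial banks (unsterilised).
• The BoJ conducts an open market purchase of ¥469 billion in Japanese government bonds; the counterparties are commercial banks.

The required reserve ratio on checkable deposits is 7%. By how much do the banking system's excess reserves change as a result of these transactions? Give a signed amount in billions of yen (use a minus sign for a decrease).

Government account inflow ¥156 billion: reserves −¥156B, deposits −¥156B.
Discount-window loan ¥267 billion: reserves +¥267B, deposits 0.
Asset purchase (from non-banks) ¥301 billion: reserves +¥301B, deposits +¥301B.
FX sale ¥41 billion: reserves −¥41B, deposits 0.
OMO purchase (from banks) ¥469 billion: reserves +¥469B, deposits 0.
Totals: Δreserves = +¥840B, Δdeposits = +¥145B.
Δrequired reserves = 7% × +¥145B = +¥10.15B.
Δexcess reserves = Δreserves − Δrequired = +¥840B − (+¥10.15B) = +¥829.85 billion.

+¥829.85 billion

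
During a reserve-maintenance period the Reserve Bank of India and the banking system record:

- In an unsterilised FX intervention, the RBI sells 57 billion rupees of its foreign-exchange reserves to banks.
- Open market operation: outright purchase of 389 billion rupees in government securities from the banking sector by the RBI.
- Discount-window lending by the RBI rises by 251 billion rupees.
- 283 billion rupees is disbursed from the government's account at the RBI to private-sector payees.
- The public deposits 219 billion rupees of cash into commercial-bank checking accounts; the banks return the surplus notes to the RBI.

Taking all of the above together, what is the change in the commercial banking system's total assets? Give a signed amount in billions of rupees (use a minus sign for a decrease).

FX sale 57 billion rupees: just an asset swap on bank balance sheets → 0.
OMO purchase (from banks) 389 billion rupees: just an asset swap on bank balance sheets → 0.
Discount-window loan 251 billion rupees: bank balance sheets expand → +251B.
Government spending 283 billion rupees: bank balance sheets expand → +283B.
Currency deposit 219 billion rupees: bank balance sheets expand → +219B.
Net: 0 + 0 + 251 + 283 + 219 = +753 billion.

+753 billion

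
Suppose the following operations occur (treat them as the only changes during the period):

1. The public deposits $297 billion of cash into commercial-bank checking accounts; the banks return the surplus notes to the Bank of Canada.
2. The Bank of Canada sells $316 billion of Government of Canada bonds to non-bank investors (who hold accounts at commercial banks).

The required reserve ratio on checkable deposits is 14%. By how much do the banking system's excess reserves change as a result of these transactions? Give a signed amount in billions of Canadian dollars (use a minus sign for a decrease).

Currency deposit $297 billion: reserves +$297B, deposits +$297B.
Asset sale (to non-banks) $316 billion: reserves −$316B, deposits −$316B.
Totals: Δreserves = −$19B, Δdeposits = −$19B.
Δrequired reserves = 14% × −$19B = −$2.66B.
Δexcess reserves = Δreserves − Δrequired = −$19B − (−$2.66B) = -$16.34 billion.

-$16.34 billion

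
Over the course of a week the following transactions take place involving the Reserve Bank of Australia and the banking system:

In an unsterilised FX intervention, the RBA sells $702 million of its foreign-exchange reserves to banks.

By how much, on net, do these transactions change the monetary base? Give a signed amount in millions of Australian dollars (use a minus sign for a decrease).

FX sale $702 million: RBA balance sheet contracts → −$702M.

-$702 million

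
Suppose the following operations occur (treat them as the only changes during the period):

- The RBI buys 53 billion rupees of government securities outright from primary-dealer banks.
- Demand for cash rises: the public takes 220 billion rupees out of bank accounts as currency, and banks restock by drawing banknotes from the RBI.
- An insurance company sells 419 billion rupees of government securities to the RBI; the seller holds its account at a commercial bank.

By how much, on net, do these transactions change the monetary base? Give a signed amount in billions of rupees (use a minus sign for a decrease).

+472 billion

RBI balance sheet:
  Assets:      Securities +472B
  Liabilities: Bank reserves +252B, Currency in circulation +220B
Monetary base = currency + reserves: +220B + (+252B) = +472 billion.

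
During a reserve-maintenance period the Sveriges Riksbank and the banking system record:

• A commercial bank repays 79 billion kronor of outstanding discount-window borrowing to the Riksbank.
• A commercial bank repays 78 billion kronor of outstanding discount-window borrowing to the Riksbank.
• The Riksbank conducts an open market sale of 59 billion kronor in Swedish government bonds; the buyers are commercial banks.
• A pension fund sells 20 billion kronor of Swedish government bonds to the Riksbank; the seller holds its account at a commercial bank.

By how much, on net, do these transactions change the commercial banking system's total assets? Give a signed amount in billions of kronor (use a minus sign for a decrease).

-137 billion

Discount-window repayment 79 billion kronor: bank balance sheets shrink → −79B.
Discount-window repayment 78 billion kronor: bank balance sheets shrink → −78B.
OMO sale (to banks) 59 billion kronor: just an asset swap on bank balance sheets → 0.
Asset purchase (from non-banks) 20 billion kronor: bank balance sheets expand → +20B.
Net: −79 − 78 + 0 + 20 = -137 billion.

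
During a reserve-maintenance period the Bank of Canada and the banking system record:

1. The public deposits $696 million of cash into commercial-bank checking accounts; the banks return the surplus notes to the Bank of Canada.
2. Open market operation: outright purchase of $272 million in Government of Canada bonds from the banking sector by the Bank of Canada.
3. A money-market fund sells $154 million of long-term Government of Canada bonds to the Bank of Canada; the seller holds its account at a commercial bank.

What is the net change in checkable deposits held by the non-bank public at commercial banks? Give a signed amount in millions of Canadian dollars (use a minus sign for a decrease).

+$850 million

Currency deposit $696 million: non-bank counterparties' bank balances rise → +$696M.
OMO purchase (from banks) $272 million: the counterparty is a bank, so public deposits are unchanged → 0.
Asset purchase (from non-banks) $154 million: non-bank counterparties' bank balances rise → +$154M.
Net: 696 + 0 + 154 = +$850 million.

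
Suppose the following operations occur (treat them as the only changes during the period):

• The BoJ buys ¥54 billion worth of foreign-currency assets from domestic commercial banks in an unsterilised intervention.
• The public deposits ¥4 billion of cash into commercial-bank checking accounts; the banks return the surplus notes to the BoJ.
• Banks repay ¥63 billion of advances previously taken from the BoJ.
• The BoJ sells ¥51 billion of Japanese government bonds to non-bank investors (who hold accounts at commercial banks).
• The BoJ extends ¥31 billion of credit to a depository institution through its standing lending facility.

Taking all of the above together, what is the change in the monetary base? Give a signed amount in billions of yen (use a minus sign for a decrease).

-¥29 billion

FX purchase ¥54 billion: BoJ balance sheet expands → +¥54B.
Currency deposit ¥4 billion: just a shift between currency and reserves — both are base money → 0.
Discount-window repayment ¥63 billion: BoJ balance sheet contracts → −¥63B.
Asset sale (to non-banks) ¥51 billion: BoJ balance sheet contracts → −¥51B.
Discount-window loan ¥31 billion: BoJ balance sheet expands → +¥31B.
Net: 54 + 0 − 63 − 51 + 31 = -¥29 billion.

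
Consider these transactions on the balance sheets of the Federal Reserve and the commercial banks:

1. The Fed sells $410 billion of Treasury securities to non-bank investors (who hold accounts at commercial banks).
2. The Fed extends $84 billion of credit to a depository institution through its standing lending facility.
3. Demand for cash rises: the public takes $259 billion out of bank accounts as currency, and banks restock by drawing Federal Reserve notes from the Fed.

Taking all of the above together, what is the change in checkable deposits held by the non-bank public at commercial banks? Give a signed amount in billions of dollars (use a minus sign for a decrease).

Asset sale (to non-banks) $410 billion: non-bank counterparties' bank balances fall → −$410B.
Discount-window loan $84 billion: the counterparty is a bank, so public deposits are unchanged → 0.
Currency withdrawal $259 billion: non-bank counterparties' bank balances fall → −$259B.
Net: −410 + 0 − 259 = -$669 billion.

-$669 billion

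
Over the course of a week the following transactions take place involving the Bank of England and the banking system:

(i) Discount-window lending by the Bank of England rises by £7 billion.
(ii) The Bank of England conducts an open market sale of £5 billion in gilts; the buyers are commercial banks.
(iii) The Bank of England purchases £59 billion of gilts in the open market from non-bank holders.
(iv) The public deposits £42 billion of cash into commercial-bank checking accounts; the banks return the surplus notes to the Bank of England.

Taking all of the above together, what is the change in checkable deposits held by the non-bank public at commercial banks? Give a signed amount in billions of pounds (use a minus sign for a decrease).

Bank of England balance sheet:
  Assets:      Securities +£54B, Loans to banks +£7B
  Liabilities: Bank reserves +£103B, Currency in circulation −£42B
Commercial banking system:
  Assets:      Reserves at CB +£103B, Securities +£5B
  Liabilities: Checkable deposits +£101B, Borrowings from CB +£7B
So the change in checkable deposits held by the non-bank public at commercial banks is +£101 billion.

+£101 billion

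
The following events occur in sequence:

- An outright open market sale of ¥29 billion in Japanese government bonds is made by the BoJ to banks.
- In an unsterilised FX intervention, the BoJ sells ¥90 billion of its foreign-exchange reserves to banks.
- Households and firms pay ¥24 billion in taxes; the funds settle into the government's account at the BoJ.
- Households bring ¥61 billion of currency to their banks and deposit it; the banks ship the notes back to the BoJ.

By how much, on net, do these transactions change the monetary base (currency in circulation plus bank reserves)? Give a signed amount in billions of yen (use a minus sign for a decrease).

BoJ balance sheet:
  Assets:      Securities −¥29B, Foreign assets −¥90B
  Liabilities: Bank reserves −¥82B, Currency in circulation −¥61B, Government deposits +¥24B
Monetary base = currency + reserves: −¥61B + (−¥82B) = -¥143 billion.

-¥143 billion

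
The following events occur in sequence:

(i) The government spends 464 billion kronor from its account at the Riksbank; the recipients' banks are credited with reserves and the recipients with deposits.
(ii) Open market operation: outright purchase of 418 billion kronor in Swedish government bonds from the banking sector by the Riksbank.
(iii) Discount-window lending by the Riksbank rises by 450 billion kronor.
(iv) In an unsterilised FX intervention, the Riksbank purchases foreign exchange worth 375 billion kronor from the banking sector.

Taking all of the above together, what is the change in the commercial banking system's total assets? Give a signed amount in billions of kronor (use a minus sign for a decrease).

+914 billion

Riksbank balance sheet:
  Assets:      Securities +418B, Loans to banks +450B, Foreign assets +375B
  Liabilities: Bank reserves +1707B, Government deposits −464B
Commercial banking system:
  Assets:      Reserves at CB +1707B, Securities −418B, Foreign assets −375B
  Liabilities: Checkable deposits +464B, Borrowings from CB +450B
Change in total bank assets = +914 billion.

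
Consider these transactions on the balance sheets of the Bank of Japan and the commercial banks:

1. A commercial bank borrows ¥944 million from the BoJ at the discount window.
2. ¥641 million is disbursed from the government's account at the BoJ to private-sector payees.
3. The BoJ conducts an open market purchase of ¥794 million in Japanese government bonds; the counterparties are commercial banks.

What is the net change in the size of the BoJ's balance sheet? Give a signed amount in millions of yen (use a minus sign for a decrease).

+¥1738 million

Discount-window loan ¥944 million: a BoJ asset is acquired → +¥944M.
Government spending ¥641 million: only the composition of liabilities changes → 0.
OMO purchase (from banks) ¥794 million: a BoJ asset is acquired → +¥794M.
Net: 944 + 0 + 794 = +¥1738 million.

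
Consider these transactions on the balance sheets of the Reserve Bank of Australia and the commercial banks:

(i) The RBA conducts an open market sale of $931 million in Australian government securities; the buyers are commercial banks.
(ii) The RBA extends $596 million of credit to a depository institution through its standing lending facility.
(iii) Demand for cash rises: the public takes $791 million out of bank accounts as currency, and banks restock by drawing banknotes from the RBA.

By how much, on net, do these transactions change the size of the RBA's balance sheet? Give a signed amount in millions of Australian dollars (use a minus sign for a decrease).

RBA balance sheet:
  Assets:      Securities −$931M, Loans to banks +$596M
  Liabilities: Bank reserves −$1126M, Currency in circulation +$791M
Commercial banking system:
  Assets:      Reserves at CB −$1126M, Securities +$931M
  Liabilities: Checkable deposits −$791M, Borrowings from CB +$596M
Change in total RBA assets = -$335 million.

-$335 million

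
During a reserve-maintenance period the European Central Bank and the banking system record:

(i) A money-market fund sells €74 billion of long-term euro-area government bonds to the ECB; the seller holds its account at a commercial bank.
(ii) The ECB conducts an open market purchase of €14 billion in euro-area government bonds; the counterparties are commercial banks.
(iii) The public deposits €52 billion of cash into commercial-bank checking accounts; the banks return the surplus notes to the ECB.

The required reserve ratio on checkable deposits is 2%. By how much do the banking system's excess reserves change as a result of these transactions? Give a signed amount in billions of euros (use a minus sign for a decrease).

+€137.48 billion

Asset purchase (from non-banks) €74 billion: reserves +€74B, deposits +€74B.
OMO purchase (from banks) €14 billion: reserves +€14B, deposits 0.
Currency deposit €52 billion: reserves +€52B, deposits +€52B.
Totals: Δreserves = +€140B, Δdeposits = +€126B.
Δrequired reserves = 2% × +€126B = +€2.52B.
Δexcess reserves = Δreserves − Δrequired = +€140B − (+€2.52B) = +€137.48 billion.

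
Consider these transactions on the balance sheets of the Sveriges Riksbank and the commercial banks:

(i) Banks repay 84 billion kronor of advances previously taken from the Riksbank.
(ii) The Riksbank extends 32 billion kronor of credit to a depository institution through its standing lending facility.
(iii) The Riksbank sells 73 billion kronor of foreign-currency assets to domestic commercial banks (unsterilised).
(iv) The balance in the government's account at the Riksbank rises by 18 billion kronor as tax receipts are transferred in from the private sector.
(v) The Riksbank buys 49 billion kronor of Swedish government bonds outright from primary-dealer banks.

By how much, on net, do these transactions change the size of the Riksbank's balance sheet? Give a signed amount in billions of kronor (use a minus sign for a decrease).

Riksbank balance sheet:
  Assets:      Securities +49B, Loans to banks −52B, Foreign assets −73B
  Liabilities: Bank reserves −94B, Government deposits +18B
Commercial banking system:
  Assets:      Reserves at CB −94B, Securities −49B, Foreign assets +73B
  Liabilities: Checkable deposits −18B, Borrowings from CB −52B
Change in total Riksbank assets = -76 billion.

-76 billion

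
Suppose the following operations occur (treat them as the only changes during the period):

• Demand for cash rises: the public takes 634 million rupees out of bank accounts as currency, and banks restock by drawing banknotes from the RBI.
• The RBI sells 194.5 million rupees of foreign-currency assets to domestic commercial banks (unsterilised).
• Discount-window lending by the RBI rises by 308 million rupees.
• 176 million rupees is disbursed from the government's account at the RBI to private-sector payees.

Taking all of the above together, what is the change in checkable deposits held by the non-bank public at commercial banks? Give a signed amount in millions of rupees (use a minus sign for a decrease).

Currency withdrawal 634 million rupees: non-bank counterparties' bank balances fall → −634M.
FX sale 194.5 million rupees: the counterparty is a bank, so public deposits are unchanged → 0.
Discount-window loan 308 million rupees: the counterparty is a bank, so public deposits are unchanged → 0.
Government spending 176 million rupees: non-bank counterparties' bank balances rise → +176M.
Net: −634 + 0 + 0 + 176 = -458 million.

-458 million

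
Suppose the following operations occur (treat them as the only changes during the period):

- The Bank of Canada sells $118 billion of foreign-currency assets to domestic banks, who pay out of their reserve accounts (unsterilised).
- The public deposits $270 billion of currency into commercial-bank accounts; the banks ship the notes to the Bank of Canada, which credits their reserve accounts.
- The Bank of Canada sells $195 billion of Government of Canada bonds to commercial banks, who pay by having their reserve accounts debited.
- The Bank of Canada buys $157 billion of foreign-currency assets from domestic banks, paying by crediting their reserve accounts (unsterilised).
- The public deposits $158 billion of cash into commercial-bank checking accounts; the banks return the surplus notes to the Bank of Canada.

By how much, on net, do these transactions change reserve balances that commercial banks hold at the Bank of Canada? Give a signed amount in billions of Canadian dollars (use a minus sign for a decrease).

+$272 billion

Bank of Canada balance sheet:
  Assets:      Securities −$195B, Foreign assets +$39B
  Liabilities: Bank reserves +$272B, Currency in circulation −$428B
So the change in reserve balances that commercial banks hold at the Bank of Canada is +$272 billion.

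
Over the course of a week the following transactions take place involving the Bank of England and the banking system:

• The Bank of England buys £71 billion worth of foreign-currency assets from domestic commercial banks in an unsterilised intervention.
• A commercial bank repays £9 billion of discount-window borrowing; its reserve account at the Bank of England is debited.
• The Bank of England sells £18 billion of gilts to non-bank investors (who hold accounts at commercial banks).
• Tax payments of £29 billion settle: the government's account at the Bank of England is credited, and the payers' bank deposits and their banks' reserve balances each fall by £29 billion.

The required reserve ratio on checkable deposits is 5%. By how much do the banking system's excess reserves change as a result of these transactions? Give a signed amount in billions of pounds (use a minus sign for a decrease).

FX purchase £71 billion: reserves +£71B, deposits 0.
Discount-window repayment £9 billion: reserves −£9B, deposits 0.
Asset sale (to non-banks) £18 billion: reserves −£18B, deposits −£18B.
Government account inflow £29 billion: reserves −£29B, deposits −£29B.
Totals: Δreserves = +£15B, Δdeposits = −£47B.
Δrequired reserves = 5% × −£47B = −£2.35B.
Δexcess reserves = Δreserves − Δrequired = +£15B − (−£2.35B) = +£17.35 billion.

+£17.35 billion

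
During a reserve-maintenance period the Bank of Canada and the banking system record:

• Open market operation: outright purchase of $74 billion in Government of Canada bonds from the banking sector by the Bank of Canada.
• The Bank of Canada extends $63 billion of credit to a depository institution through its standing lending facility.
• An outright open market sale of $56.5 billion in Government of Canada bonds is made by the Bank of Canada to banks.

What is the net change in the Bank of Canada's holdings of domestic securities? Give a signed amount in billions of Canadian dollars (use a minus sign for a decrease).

Bank of Canada balance sheet:
  Assets:      Securities +$17.5B, Loans to banks +$63B
  Liabilities: Bank reserves +$80.5B
So the change in the Bank of Canada's holdings of domestic securities is +$17.5 billion.

+$17.5 billion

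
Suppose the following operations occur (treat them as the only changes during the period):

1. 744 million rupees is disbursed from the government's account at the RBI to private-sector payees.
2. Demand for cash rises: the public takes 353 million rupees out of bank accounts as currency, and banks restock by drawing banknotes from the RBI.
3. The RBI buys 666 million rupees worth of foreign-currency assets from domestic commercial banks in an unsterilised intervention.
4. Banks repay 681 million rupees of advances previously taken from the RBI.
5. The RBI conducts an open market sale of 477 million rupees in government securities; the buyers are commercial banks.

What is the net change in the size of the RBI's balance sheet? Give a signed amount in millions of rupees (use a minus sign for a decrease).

-492 million

RBI balance sheet:
  Assets:      Securities −477M, Loans to banks −681M, Foreign assets +666M
  Liabilities: Bank reserves −101M, Currency in circulation +353M, Government deposits −744M
Commercial banking system:
  Assets:      Reserves at CB −101M, Securities +477M, Foreign assets −666M
  Liabilities: Checkable deposits +391M, Borrowings from CB −681M
Change in total RBI assets = -492 million.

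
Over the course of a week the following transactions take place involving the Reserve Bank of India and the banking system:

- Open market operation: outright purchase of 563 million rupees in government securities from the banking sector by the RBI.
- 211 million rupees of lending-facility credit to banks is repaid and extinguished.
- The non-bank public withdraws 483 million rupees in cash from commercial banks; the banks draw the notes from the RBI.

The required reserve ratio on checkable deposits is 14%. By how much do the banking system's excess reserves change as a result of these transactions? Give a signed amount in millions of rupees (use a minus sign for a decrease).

-63.38 million

OMO purchase (from banks) 563 million rupees: reserves +563M, deposits 0.
Discount-window repayment 211 million rupees: reserves −211M, deposits 0.
Currency withdrawal 483 million rupees: reserves −483M, deposits −483M.
Totals: Δreserves = −131M, Δdeposits = −483M.
Δrequired reserves = 14% × −483M = −67.62M.
Δexcess reserves = Δreserves − Δrequired = −131M − (−67.62M) = -63.38 million.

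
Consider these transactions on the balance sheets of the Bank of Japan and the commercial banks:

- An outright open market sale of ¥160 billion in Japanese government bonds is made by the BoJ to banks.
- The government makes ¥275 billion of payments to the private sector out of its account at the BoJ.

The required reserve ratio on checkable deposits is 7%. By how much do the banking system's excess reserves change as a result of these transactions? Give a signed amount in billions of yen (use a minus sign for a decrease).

+¥95.75 billion

OMO sale (to banks) ¥160 billion: reserves −¥160B, deposits 0.
Government spending ¥275 billion: reserves +¥275B, deposits +¥275B.
Totals: Δreserves = +¥115B, Δdeposits = +¥275B.
Δrequired reserves = 7% × +¥275B = +¥19.25B.
Δexcess reserves = Δreserves − Δrequired = +¥115B − (+¥19.25B) = +¥95.75 billion.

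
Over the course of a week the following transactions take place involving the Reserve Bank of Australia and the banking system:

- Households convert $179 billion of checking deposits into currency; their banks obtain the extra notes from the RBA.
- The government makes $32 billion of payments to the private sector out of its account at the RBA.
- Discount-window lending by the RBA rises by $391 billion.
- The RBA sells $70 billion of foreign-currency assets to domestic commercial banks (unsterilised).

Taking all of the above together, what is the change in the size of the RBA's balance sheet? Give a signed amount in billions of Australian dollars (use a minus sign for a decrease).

Currency withdrawal $179 billion: only the composition of liabilities changes → 0.
Government spending $32 billion: only the composition of liabilities changes → 0.
Discount-window loan $391 billion: an RBA asset is acquired → +$391B.
FX sale $70 billion: an RBA asset is shed → −$70B.
Net: 0 + 0 + 391 − 70 = +$321 billion.

+$321 billion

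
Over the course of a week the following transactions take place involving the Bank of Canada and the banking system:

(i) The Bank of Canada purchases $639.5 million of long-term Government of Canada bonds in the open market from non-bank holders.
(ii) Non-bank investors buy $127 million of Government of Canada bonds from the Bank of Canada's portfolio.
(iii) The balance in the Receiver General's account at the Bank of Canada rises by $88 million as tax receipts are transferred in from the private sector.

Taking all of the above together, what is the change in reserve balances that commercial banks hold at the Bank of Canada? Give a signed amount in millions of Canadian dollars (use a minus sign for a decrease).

+$424.5 million

Bank of Canada balance sheet:
  Assets:      Securities +$512.5M
  Liabilities: Bank reserves +$424.5M, Government deposits +$88M
Commercial banking system:
  Assets:      Reserves at CB +$424.5M
  Liabilities: Checkable deposits +$424.5M
So the change in reserve balances that commercial banks hold at the Bank of Canada is +$424.5 million.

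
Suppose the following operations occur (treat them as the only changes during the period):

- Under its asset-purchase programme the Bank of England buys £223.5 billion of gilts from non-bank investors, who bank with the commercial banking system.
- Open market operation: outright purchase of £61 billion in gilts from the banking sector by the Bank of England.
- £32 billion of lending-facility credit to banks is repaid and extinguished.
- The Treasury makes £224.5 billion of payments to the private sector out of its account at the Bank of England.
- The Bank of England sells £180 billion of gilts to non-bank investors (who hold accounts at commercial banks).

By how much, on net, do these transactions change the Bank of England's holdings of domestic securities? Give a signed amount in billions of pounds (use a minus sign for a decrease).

Bank of England balance sheet:
  Assets:      Securities +£104.5B, Loans to banks −£32B
  Liabilities: Bank reserves +£297B, Government deposits −£224.5B
So the change in the Bank of England's holdings of domestic securities is +£104.5 billion.

+£104.5 billion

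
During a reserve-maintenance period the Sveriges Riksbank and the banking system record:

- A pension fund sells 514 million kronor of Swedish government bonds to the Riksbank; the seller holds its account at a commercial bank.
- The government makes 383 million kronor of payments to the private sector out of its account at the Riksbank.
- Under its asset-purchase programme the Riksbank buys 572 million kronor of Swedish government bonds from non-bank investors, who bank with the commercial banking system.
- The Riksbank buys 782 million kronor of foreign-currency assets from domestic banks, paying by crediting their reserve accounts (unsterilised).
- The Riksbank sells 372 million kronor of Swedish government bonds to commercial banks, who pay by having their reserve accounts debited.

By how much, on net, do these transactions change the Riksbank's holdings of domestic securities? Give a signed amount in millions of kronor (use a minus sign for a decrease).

Asset purchase (from non-banks) 514 million kronor: securities added to the Riksbank's portfolio → +514M.
Government spending 383 million kronor: the Riksbank's securities portfolio is untouched → 0.
Asset purchase (from non-banks) 572 million kronor: securities added to the Riksbank's portfolio → +572M.
FX purchase 782 million kronor: the Riksbank's securities portfolio is untouched → 0.
OMO sale (to banks) 372 million kronor: securities removed from the Riksbank's portfolio → −372M.
Net: 514 + 0 + 572 + 0 − 372 = +714 million.

+714 million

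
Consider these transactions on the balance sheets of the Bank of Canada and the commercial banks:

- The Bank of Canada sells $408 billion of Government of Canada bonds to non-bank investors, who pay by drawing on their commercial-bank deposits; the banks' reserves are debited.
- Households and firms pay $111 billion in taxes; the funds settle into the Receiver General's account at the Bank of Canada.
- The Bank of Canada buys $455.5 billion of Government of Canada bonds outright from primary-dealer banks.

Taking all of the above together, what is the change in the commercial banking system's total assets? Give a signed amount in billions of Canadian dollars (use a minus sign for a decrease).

Asset sale (to non-banks) $408 billion: bank balance sheets shrink → −$408B.
Government account inflow $111 billion: bank balance sheets shrink → −$111B.
OMO purchase (from banks) $455.5 billion: just an asset swap on bank balance sheets → 0.
Net: −408 − 111 + 0 = -$519 billion.

-$519 billion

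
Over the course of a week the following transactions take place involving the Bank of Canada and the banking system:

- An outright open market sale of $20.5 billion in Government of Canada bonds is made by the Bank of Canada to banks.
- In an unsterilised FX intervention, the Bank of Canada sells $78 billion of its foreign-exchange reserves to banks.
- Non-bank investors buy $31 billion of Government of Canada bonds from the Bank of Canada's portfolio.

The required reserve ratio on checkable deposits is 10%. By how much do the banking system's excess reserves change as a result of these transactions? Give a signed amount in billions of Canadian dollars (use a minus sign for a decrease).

OMO sale (to banks) $20.5 billion: reserves −$20.5B, deposits 0.
FX sale $78 billion: reserves −$78B, deposits 0.
Asset sale (to non-banks) $31 billion: reserves −$31B, deposits −$31B.
Totals: Δreserves = −$129.5B, Δdeposits = −$31B.
Δrequired reserves = 10% × −$31B = −$3.1B.
Δexcess reserves = Δreserves − Δrequired = −$129.5B − (−$3.1B) = -$126.4 billion.

-$126.4 billion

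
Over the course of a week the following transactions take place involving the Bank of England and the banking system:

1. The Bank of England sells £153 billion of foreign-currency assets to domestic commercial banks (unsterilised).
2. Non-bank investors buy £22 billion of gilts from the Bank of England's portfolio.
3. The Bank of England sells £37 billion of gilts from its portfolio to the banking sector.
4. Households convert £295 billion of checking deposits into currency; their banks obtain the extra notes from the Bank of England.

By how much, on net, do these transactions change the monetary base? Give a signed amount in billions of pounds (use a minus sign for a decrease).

FX sale £153 billion: Bank of England balance sheet contracts → −£153B.
Asset sale (to non-banks) £22 billion: Bank of England balance sheet contracts → −£22B.
OMO sale (to banks) £37 billion: Bank of England balance sheet contracts → −£37B.
Currency withdrawal £295 billion: just a shift between currency and reserves — both are base money → 0.
Net: −153 − 22 − 37 + 0 = -£212 billion.

-£212 billion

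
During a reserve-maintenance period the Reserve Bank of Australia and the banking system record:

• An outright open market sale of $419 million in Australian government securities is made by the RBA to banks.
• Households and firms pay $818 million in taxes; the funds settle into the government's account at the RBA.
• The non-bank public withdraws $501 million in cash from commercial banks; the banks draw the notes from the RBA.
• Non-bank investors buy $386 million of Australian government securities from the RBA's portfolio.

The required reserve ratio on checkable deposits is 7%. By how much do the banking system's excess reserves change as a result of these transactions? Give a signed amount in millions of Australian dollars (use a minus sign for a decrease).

OMO sale (to banks) $419 million: reserves −$419M, deposits 0.
Government account inflow $818 million: reserves −$818M, deposits −$818M.
Currency withdrawal $501 million: reserves −$501M, deposits −$501M.
Asset sale (to non-banks) $386 million: reserves −$386M, deposits −$386M.
Totals: Δreserves = −$2124M, Δdeposits = −$1705M.
Δrequired reserves = 7% × −$1705M = −$119.35M.
Δexcess reserves = Δreserves − Δrequired = −$2124M − (−$119.35M) = -$2004.65 million.

-$2004.65 million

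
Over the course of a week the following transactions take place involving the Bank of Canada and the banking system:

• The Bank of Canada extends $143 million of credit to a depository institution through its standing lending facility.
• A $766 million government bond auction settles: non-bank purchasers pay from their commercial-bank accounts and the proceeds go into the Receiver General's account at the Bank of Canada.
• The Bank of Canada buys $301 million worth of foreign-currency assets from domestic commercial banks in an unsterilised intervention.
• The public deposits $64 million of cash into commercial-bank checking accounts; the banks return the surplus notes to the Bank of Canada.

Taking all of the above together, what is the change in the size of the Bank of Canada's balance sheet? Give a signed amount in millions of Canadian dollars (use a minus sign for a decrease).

+$444 million

Bank of Canada balance sheet:
  Assets:      Loans to banks +$143M, Foreign assets +$301M
  Liabilities: Bank reserves −$258M, Currency in circulation −$64M, Government deposits +$766M
Change in total Bank of Canada assets = +$444 million.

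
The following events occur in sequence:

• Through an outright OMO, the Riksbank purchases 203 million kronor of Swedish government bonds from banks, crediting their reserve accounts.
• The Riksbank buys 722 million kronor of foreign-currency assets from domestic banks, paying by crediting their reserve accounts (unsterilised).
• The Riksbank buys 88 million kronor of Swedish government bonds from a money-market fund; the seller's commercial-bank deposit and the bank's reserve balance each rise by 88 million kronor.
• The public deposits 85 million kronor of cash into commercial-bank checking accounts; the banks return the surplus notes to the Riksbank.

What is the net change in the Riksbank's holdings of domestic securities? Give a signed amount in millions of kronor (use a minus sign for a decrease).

Riksbank balance sheet:
  Assets:      Securities +291M, Foreign assets +722M
  Liabilities: Bank reserves +1098M, Currency in circulation −85M
Commercial banking system:
  Assets:      Reserves at CB +1098M, Securities −203M, Foreign assets −722M
  Liabilities: Checkable deposits +173M
So the change in the Riksbank's holdings of domestic securities is +291 million.

+291 million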